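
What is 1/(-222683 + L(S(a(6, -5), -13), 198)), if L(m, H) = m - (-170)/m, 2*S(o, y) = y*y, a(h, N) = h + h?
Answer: -338/75237613 ≈ -4.4924e-6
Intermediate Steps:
a(h, N) = 2*h
S(o, y) = y**2/2 (S(o, y) = (y*y)/2 = y**2/2)
L(m, H) = m + 170/m
1/(-222683 + L(S(a(6, -5), -13), 198)) = 1/(-222683 + ((1/2)*(-13)**2 + 170/(((1/2)*(-13)**2)))) = 1/(-222683 + ((1/2)*169 + 170/(((1/2)*169)))) = 1/(-222683 + (169/2 + 170/(169/2))) = 1/(-222683 + (169/2 + 170*(2/169))) = 1/(-222683 + (169/2 + 340/169)) = 1/(-222683 + 29241/338) = 1/(-75237613/338) = -338/75237613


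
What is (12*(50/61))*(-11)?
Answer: -6600/61 ≈ -108.20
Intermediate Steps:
(12*(50/61))*(-11) = (600/61)*(-11) = -6600/61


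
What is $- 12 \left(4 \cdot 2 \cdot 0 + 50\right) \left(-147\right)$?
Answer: $88200$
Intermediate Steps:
$- 12 \left(4 \cdot 2 \cdot 0 + 50\right) \left(-147\right) = - 12 \left(8 \cdot 0 + 50\right) \left(-147\right) = - 12 \left(0 + 50\right) \left(-147\right) = \left(-12\right) 50 \left(-147\right) = \left(-600\right) \left(-147\right) = 88200$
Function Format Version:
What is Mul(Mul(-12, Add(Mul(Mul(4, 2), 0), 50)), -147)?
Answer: 88200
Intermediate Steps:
Mul(Mul(-12, Add(Mul(Mul(4, 2), 0), 50)), -147) = Mul(Mul(-12, Add(Mul(8, 0), 50)), -147) = Mul(Mul(-12, Add(0, 50)), -147) = Mul(Mul(-12, 50), -147) = Mul(-600, -147) = 88200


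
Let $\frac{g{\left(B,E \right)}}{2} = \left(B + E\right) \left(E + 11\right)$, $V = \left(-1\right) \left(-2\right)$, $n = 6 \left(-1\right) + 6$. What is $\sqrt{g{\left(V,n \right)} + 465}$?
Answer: $\sqrt{509} \approx 22.561$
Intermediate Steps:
$n = 0$ ($n = -6 + 6 = 0$)
$V = 2$
$g{\left(B,E \right)} = 2 \left(11 + E\right) \left(B + E\right)$ ($g{\left(B,E \right)} = 2 \left(B + E\right) \left(E + 11\right) = 2 \left(B + E\right) \left(11 + E\right) = 2 \left(11 + E\right) \left(B + E\right)$)
$\sqrt{g{\left(V,n \right)} + 465} = \sqrt{\left(2 \cdot 0^{2} + 22 \cdot 2 + 22 \cdot 0 + 2 \cdot 2 \cdot 0\right) + 465} = \sqrt{\left(2 \cdot 0 + 44 + 0 + 0\right) + 465} = \sqrt{\left(0 + 44 + 0 + 0\right) + 465} = \sqrt{44 + 465} = \sqrt{509}$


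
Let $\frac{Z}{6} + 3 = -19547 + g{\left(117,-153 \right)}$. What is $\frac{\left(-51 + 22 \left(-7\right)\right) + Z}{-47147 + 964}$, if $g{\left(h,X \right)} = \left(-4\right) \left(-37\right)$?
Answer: $\frac{116617}{46183} \approx 2.5251$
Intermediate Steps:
$g{\left(h,X \right)} = 148$
$Z = -116412$ ($Z = -18 + 6 \left(-19547 + 148\right) = -18 + 6 \left(-19399\right) = -18 - 116394 = -116412$)
$\frac{\left(-51 + 22 \left(-7\right)\right) + Z}{-47147 + 964} = \frac{\left(-51 + 22 \left(-7\right)\right) - 116412}{-47147 + 964} = \frac{\left(-51 - 154\right) - 116412}{-46183} = \left(-205 - 116412\right) \left(- \frac{1}{46183}\right) = \left(-116617\right) \left(- \frac{1}{46183}\right) = \frac{116617}{46183}$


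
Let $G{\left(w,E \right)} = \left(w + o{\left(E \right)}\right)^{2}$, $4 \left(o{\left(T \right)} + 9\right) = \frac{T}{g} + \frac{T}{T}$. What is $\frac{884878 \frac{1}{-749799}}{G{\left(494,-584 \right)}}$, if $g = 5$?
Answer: $- \frac{353951200}{62377759029159} \approx -5.6743 \cdot 10^{-6}$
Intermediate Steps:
$o{\left(T \right)} = - \frac{35}{4} + \frac{T}{20}$ ($o{\left(T \right)} = -9 + \frac{\frac{T}{5} + \frac{T}{T}}{4} = -9 + \frac{T \frac{1}{5} + 1}{4} = -9 + \frac{\frac{T}{5} + 1}{4} = -9 + \frac{1 + \frac{T}{5}}{4} = -9 + \left(\frac{1}{4} + \frac{T}{20}\right) = - \frac{35}{4} + \frac{T}{20}$)
$G{\left(w,E \right)} = \left(- \frac{35}{4} + w + \frac{E}{20}\right)^{2}$ ($G{\left(w,E \right)} = \left(w + \left(- \frac{35}{4} + \frac{E}{20}\right)\right)^{2} = \left(- \frac{35}{4} + w + \frac{E}{20}\right)^{2}$)
$\frac{884878 \frac{1}{-749799}}{G{\left(494,-584 \right)}} = \frac{884878 \frac{1}{-749799}}{\frac{1}{400} \left(-175 - 584 + 20 \cdot 494\right)^{2}} = \frac{884878 \left(- \frac{1}{749799}\right)}{\frac{1}{400} \left(-175 - 584 + 9880\right)^{2}} = - \frac{884878}{749799 \frac{9121^{2}}{400}} = - \frac{884878}{749799 \cdot \frac{1}{400} \cdot 83192641} = - \frac{884878}{749799 \cdot \frac{83192641}{400}} = \left(- \frac{884878}{749799}\right) \frac{400}{83192641} = - \frac{353951200}{62377759029159}$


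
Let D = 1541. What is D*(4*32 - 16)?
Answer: 172592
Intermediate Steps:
D*(4*32 - 16) = 1541*(4*32 - 16) = 1541*(128 - 16) = 1541*112 = 172592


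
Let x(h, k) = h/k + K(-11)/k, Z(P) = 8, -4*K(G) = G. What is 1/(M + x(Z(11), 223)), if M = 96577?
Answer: 892/86146727 ≈ 1.0354e-5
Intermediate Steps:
K(G) = -G/4
x(h, k) = 11/(4*k) + h/k (x(h, k) = h/k + (-¼*(-11))/k = h/k + 11/(4*k) = 11/(4*k) + h/k)
1/(M + x(Z(11), 223)) = 1/(96577 + (11/4 + 8)/223) = 1/(96577 + (1/223)*(43/4)) = 1/(96577 + 43/892) = 1/(86146727/892) = 892/86146727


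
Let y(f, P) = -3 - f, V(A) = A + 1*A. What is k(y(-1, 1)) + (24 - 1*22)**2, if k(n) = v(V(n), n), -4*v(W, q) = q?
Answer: 9/2 ≈ 4.5000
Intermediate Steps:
V(A) = 2*A (V(A) = A + A = 2*A)
v(W, q) = -q/4
k(n) = -n/4
k(y(-1, 1)) + (24 - 1*22)**2 = -(-3 - 1*(-1))/4 + (24 - 1*22)**2 = -(-3 + 1)/4 + (24 - 22)**2 = -1/4*(-2) + 2**2 = 1/2 + 4 = 9/2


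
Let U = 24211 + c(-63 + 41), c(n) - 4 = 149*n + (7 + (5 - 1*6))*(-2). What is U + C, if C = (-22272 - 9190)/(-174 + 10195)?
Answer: 209657963/10021 ≈ 20922.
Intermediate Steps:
c(n) = -8 + 149*n (c(n) = 4 + (149*n + (7 + (5 - 1*6))*(-2)) = 4 + (149*n + (7 + (5 - 6))*(-2)) = 4 + (149*n + (7 - 1)*(-2)) = 4 + (149*n + 6*(-2)) = 4 + (149*n - 12) = 4 + (-12 + 149*n) = -8 + 149*n)
U = 20925 (U = 24211 + (-8 + 149*(-63 + 41)) = 24211 + (-8 + 149*(-22)) = 24211 + (-8 - 3278) = 24211 - 3286 = 20925)
C = -31462/10021 ≈ -3.1396
U + C = 20925 - 31462/10021 = 209657963/10021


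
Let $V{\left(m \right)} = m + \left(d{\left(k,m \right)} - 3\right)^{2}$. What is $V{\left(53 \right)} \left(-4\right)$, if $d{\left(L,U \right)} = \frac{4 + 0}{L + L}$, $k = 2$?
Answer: $-228$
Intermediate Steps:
$d{\left(L,U \right)} = \frac{2}{L}$ ($d{\left(L,U \right)} = \frac{4}{2 L} = 4 \frac{1}{2 L} = \frac{2}{L}$)
$V{\left(m \right)} = 4 + m$ ($V{\left(m \right)} = m + \left(\frac{2}{2} - 3\right)^{2} = m + \left(2 \cdot \frac{1}{2} - 3\right)^{2} = m + \left(1 - 3\right)^{2} = m + \left(-2\right)^{2} = m + 4 = 4 + m$)
$V{\left(53 \right)} \left(-4\right) = \left(4 + 53\right) \left(-4\right) = 57 \left(-4\right) = -228$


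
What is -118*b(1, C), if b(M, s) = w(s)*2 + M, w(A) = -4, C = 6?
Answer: 826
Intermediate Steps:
b(M, s) = -8 + M (b(M, s) = -4*2 + M = -8 + M)
-118*b(1, C) = -118*(-8 + 1) = -118*(-7) = 826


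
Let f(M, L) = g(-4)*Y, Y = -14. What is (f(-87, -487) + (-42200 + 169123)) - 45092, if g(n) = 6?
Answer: 81747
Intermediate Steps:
f(M, L) = -84 (f(M, L) = 6*(-14) = -84)
(f(-87, -487) + (-42200 + 169123)) - 45092 = (-84 + (-42200 + 169123)) - 45092 = (-84 + 126923) - 45092 = 126839 - 45092 = 81747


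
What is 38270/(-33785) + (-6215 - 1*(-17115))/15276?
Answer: -10817801/25804983 ≈ -0.41921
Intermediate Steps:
38270/(-33785) + (-6215 - 1*(-17115))/15276 = 38270*(-1/33785) + (-6215 + 17115)*(1/15276) = -7654/6757 + 10900*(1/15276) = -7654/6757 + 2725/3819 = -10817801/25804983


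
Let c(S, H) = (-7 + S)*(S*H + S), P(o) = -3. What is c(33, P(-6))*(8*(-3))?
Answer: 41184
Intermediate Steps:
c(S, H) = (-7 + S)*(S + H*S) (c(S, H) = (-7 + S)*(H*S + S) = (-7 + S)*(S + H*S))
c(33, P(-6))*(8*(-3)) = (33*(-7 + 33 - 7*(-3) - 3*33))*(8*(-3)) = (33*(-7 + 33 + 21 - 99))*(-24) = (33*(-52))*(-24) = -1716*(-24) = 41184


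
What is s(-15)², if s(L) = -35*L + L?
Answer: 260100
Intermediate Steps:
s(L) = -34*L
s(-15)² = (-34*(-15))² = 510² = 260100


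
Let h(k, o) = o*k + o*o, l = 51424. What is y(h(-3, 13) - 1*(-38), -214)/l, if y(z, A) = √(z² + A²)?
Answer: √18505/25712 ≈ 0.0052906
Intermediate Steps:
h(k, o) = o² + k*o (h(k, o) = k*o + o² = o² + k*o)
y(z, A) = √(A² + z²)
y(h(-3, 13) - 1*(-38), -214)/l = √((-214)² + (13*(-3 + 13) - 1*(-38))²)/51424 = √(45796 + (13*10 + 38)²)*(1/51424) = √(45796 + (130 + 38)²)*(1/51424) = √(45796 + 168²)*(1/51424) = √(45796 + 28224)*(1/51424) = √74020*(1/51424) = (2*√18505)*(1/51424) = √18505/25712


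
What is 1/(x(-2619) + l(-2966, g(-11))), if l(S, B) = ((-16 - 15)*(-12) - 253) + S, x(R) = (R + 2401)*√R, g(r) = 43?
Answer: I/(3*(-949*I + 218*√291)) ≈ -2.1475e-5 + 8.4154e-5*I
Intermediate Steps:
x(R) = √R*(2401 + R) (x(R) = (2401 + R)*√R = √R*(2401 + R))
l(S, B) = 119 + S (l(S, B) = (-31*(-12) - 253) + S = (372 - 253) + S = 119 + S)
1/(x(-2619) + l(-2966, g(-11))) = 1/(√(-2619)*(2401 - 2619) + (119 - 2966)) = 1/((3*I*√291)*(-218) - 2847) = 1/(-654*I*√291 - 2847) = 1/(-2847 - 654*I*√291)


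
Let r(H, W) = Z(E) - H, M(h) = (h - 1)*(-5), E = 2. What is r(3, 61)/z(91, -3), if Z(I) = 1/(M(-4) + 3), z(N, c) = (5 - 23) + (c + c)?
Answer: 83/672 ≈ 0.12351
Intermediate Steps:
z(N, c) = -18 + 2*c
M(h) = 5 - 5*h (M(h) = (-1 + h)*(-5) = 5 - 5*h)
Z(I) = 1/28 (Z(I) = 1/((5 - 5*(-4)) + 3) = 1/((5 + 20) + 3) = 1/(25 + 3) = 1/28)
r(H, W) = 1/28 - H
r(3, 61)/z(91, -3) = (1/28 - 1*3)/(-18 + 2*(-3)) = (1/28 - 3)/(-18 - 6) = -83/28/(-24) = -83/28*(-1/24) = 83/672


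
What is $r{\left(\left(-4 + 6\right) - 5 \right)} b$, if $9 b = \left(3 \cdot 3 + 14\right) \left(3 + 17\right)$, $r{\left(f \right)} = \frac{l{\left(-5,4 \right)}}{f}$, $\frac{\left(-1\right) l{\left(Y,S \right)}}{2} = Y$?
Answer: $- \frac{4600}{27} \approx -170.37$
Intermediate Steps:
$l{\left(Y,S \right)} = - 2 Y$
$r{\left(f \right)} = \frac{10}{f}$ ($r{\left(f \right)} = \frac{\left(-2\right) \left(-5\right)}{f} = \frac{10}{f}$)
$b = \frac{460}{9}$ ($b = \frac{\left(3 \cdot 3 + 14\right) \left(3 + 17\right)}{9} = \frac{\left(9 + 14\right) 20}{9} = \frac{23 \cdot 20}{9} = \frac{1}{9} \cdot 460 = \frac{460}{9} \approx 51.111$)
$r{\left(\left(-4 + 6\right) - 5 \right)} b = \frac{10}{\left(-4 + 6\right) - 5} \cdot \frac{460}{9} = \frac{10}{2 - 5} \cdot \frac{460}{9} = \frac{10}{-3} \cdot \frac{460}{9} = 10 \left(- \frac{1}{3}\right) \frac{460}{9} = \left(- \frac{10}{3}\right) \frac{460}{9} = - \frac{4600}{27}$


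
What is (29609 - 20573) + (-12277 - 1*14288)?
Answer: -17529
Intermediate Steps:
(29609 - 20573) + (-12277 - 1*14288) = 9036 + (-12277 - 14288) = 9036 - 26565 = -17529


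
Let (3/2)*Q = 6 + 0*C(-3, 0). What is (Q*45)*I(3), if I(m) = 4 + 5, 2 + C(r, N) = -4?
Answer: 1620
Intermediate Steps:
C(r, N) = -6 (C(r, N) = -2 - 4 = -6)
I(m) = 9
Q = 4 (Q = 2*(6 + 0*(-6))/3 = 2*(6 + 0)/3 = (2/3)*6 = 4)
(Q*45)*I(3) = (4*45)*9 = 180*9 = 1620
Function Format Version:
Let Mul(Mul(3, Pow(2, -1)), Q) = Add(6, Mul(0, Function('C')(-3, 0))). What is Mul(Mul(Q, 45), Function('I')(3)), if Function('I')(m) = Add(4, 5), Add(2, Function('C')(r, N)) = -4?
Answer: 1620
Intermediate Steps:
Function('C')(r, N) = -6 (Function('C')(r, N) = Add(-2, -4) = -6)
Function('I')(m) = 9
Q = 4 (Q = Mul(Rational(2, 3), Add(6, Mul(0, -6))) = Mul(Rational(2, 3), Add(6, 0)) = Mul(Rational(2, 3), 6) = 4)
Mul(Mul(Q, 45), Function('I')(3)) = Mul(Mul(4, 45), 9) = Mul(180, 9) = 1620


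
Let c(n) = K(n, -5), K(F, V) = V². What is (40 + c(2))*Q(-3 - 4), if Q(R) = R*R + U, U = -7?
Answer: 2730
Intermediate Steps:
c(n) = 25 (c(n) = (-5)² = 25)
Q(R) = -7 + R² (Q(R) = R*R - 7 = R² - 7 = -7 + R²)
(40 + c(2))*Q(-3 - 4) = (40 + 25)*(-7 + (-3 - 4)²) = 65*(-7 + (-7)²) = 65*(-7 + 49) = 65*42 = 2730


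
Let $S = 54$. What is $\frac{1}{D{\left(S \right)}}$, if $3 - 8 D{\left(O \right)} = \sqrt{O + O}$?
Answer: $- \frac{8}{33} - \frac{16 \sqrt{3}}{33} \approx -1.0822$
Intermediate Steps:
$D{\left(O \right)} = \frac{3}{8} - \frac{\sqrt{2} \sqrt{O}}{8}$ ($D{\left(O \right)} = \frac{3}{8} - \frac{\sqrt{O + O}}{8} = \frac{3}{8} - \frac{\sqrt{2 O}}{8} = \frac{3}{8} - \frac{\sqrt{2} \sqrt{O}}{8}$)
$\frac{1}{D{\left(S \right)}} = \frac{1}{\frac{3}{8} - \frac{\sqrt{2} \sqrt{54}}{8}} = \frac{1}{\frac{3}{8} - \frac{\sqrt{2} \cdot 3 \sqrt{6}}{8}} = \frac{1}{\frac{3}{8} - \frac{3 \sqrt{3}}{4}}$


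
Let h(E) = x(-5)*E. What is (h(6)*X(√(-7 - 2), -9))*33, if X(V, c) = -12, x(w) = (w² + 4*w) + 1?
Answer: -14256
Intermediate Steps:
x(w) = 1 + w² + 4*w
h(E) = 6*E (h(E) = (1 + (-5)² + 4*(-5))*E = (1 + 25 - 20)*E = 6*E)
(h(6)*X(√(-7 - 2), -9))*33 = ((6*6)*(-12))*33 = (36*(-12))*33 = -432*33 = -14256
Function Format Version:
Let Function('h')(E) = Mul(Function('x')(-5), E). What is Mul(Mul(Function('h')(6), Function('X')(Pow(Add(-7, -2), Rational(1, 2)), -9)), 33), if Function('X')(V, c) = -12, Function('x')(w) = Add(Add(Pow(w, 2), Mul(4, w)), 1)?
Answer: -14256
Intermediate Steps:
Function('x')(w) = Add(1, Pow(w, 2), Mul(4, w))
Function('h')(E) = Mul(6, E) (Function('h')(E) = Mul(Add(1, Pow(-5, 2), Mul(4, -5)), E) = Mul(Add(1, 25, -20), E) = Mul(6, E))
Mul(Mul(Function('h')(6), Function('X')(Pow(Add(-7, -2), Rational(1, 2)), -9)), 33) = Mul(Mul(Mul(6, 6), -12), 33) = Mul(Mul(36, -12), 33) = Mul(-432, 33) = -14256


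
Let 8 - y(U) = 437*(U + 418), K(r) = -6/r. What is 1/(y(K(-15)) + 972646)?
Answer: 5/3949066 ≈ 1.2661e-6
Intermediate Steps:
y(U) = -182658 - 437*U (y(U) = 8 - 437*(U + 418) = 8 - 437*(418 + U) = 8 - (182666 + 437*U) = 8 + (-182666 - 437*U) = -182658 - 437*U)
1/(y(K(-15)) + 972646) = 1/((-182658 - (-2622)/(-15)) + 972646) = 1/((-182658 - (-2622)*(-1)/15) + 972646) = 1/((-182658 - 437*⅖) + 972646) = 1/((-182658 - 874/5) + 972646) = 1/(-914164/5 + 972646) = 1/(3949066/5) = 5/3949066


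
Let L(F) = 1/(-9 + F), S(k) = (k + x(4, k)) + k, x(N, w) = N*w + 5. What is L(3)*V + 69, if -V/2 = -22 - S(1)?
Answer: 58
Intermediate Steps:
x(N, w) = 5 + N*w
S(k) = 5 + 6*k (S(k) = (k + (5 + 4*k)) + k = (5 + 5*k) + k = 5 + 6*k)
V = 66 (V = -2*(-22 - (5 + 6*1)) = -2*(-22 - (5 + 6)) = -2*(-22 - 1*11) = -2*(-22 - 11) = -2*(-33) = 66)
L(3)*V + 69 = 66/(-9 + 3) + 69 = 66/(-6) + 69 = -1/6*66 + 69 = -11 + 69 = 58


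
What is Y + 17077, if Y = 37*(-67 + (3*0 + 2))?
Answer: 14672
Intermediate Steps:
Y = -2405 (Y = 37*(-67 + (0 + 2)) = 37*(-67 + 2) = 37*(-65) = -2405)
Y + 17077 = -2405 + 17077 = 14672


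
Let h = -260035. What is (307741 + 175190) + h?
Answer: 222896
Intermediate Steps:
(307741 + 175190) + h = (307741 + 175190) - 260035 = 482931 - 260035 = 222896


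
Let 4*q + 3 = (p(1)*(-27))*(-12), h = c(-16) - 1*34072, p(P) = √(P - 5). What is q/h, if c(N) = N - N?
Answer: 3/136288 - 81*I/17036 ≈ 2.2012e-5 - 0.0047546*I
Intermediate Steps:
c(N) = 0
p(P) = √(-5 + P)
h = -34072 (h = 0 - 1*34072 = 0 - 34072 = -34072)
q = -¾ + 162*I (q = -¾ + ((√(-5 + 1)*(-27))*(-12))/4 = -¾ + ((√(-4)*(-27))*(-12))/4 = -¾ + (((2*I)*(-27))*(-12))/4 = -¾ + (-54*I*(-12))/4 = -¾ + (648*I)/4 = -¾ + 162*I ≈ -0.75 + 162.0*I)
q/h = (-¾ + 162*I)/(-34072) = (-¾ + 162*I)*(-1/34072) = 3/136288 - 81*I/17036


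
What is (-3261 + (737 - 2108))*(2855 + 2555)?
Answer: -25059120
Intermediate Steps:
(-3261 + (737 - 2108))*(2855 + 2555) = (-3261 - 1371)*5410 = -4632*5410 = -25059120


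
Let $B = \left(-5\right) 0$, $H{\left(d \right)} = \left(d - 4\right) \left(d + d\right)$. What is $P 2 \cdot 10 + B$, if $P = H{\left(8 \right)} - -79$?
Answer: $2860$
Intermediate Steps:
$H{\left(d \right)} = 2 d \left(-4 + d\right)$ ($H{\left(d \right)} = \left(-4 + d\right) 2 d = 2 d \left(-4 + d\right)$)
$B = 0$
$P = 143$ ($P = 2 \cdot 8 \left(-4 + 8\right) - -79 = 2 \cdot 8 \cdot 4 + 79 = 64 + 79 = 143$)
$P 2 \cdot 10 + B = 143 \cdot 2 \cdot 10 + 0 = 143 \cdot 20 + 0 = 2860 + 0 = 2860$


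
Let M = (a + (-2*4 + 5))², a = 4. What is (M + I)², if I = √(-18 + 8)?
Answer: (1 + I*√10)² ≈ -9.0 + 6.3246*I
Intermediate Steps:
I = I*√10 (I = √(-10) = I*√10 ≈ 3.1623*I)
M = 1 (M = (4 + (-2*4 + 5))² = (4 + (-8 + 5))² = (4 - 3)² = 1² = 1)
(M + I)² = (1 + I*√10)²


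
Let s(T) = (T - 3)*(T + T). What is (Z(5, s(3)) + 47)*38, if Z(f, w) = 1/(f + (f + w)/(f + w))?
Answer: 5377/3 ≈ 1792.3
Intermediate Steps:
s(T) = 2*T*(-3 + T) (s(T) = (-3 + T)*(2*T) = 2*T*(-3 + T))
Z(f, w) = 1/(1 + f) (Z(f, w) = 1/(f + 1) = 1/(1 + f))
(Z(5, s(3)) + 47)*38 = (1/(1 + 5) + 47)*38 = (1/6 + 47)*38 = (283/6)*38 = 5377/3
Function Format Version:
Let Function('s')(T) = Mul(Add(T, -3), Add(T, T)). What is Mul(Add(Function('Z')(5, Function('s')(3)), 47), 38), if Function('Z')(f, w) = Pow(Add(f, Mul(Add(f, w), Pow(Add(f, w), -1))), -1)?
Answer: Rational(5377, 3) ≈ 1792.3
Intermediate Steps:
Function('s')(T) = Mul(2, T, Add(-3, T)) (Function('s')(T) = Mul(Add(-3, T), Mul(2, T)) = Mul(2, T, Add(-3, T)))
Function('Z')(f, w) = Pow(Add(1, f), -1) (Function('Z')(f, w) = Pow(Add(f, 1), -1) = Pow(Add(1, f), -1))
Mul(Add(Function('Z')(5, Function('s')(3)), 47), 38) = Mul(Add(Pow(Add(1, 5), -1), 47), 38) = Mul(Add(Pow(6, -1), 47), 38) = Mul(Add(Rational(1, 6), 47), 38) = Mul(Rational(283, 6), 38) = Rational(5377, 3)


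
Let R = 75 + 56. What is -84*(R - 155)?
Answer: 2016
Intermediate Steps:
R = 131
-84*(R - 155) = -84*(131 - 155) = -84*(-24) = 2016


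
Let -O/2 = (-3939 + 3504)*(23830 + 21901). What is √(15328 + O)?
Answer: √39801298 ≈ 6308.8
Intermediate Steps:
O = 39785970 (O = -2*(-3939 + 3504)*(23830 + 21901) = -(-870)*45731 = -2*(-19892985) = 39785970)
√(15328 + O) = √(15328 + 39785970) = √39801298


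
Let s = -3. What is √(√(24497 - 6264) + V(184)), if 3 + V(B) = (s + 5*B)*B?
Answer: √(168725 + √18233) ≈ 410.93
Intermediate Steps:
V(B) = -3 + B*(-3 + 5*B) (V(B) = -3 + (-3 + 5*B)*B = -3 + B*(-3 + 5*B))
√(√(24497 - 6264) + V(184)) = √(√(24497 - 6264) + (-3 - 3*184 + 5*184²)) = √(√18233 + (-3 - 552 + 5*33856)) = √(√18233 + (-3 - 552 + 169280)) = √(√18233 + 168725) = √(168725 + √18233)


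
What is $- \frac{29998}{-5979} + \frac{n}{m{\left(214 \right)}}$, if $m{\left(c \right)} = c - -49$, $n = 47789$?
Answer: $\frac{293619905}{1572477} \approx 186.72$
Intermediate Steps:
$m{\left(c \right)} = 49 + c$ ($m{\left(c \right)} = c + 49 = 49 + c$)
$- \frac{29998}{-5979} + \frac{n}{m{\left(214 \right)}} = - \frac{29998}{-5979} + \frac{47789}{49 + 214} = \left(-29998\right) \left(- \frac{1}{5979}\right) + \frac{47789}{263} = \frac{29998}{5979} + 47789 \cdot \frac{1}{263} = \frac{29998}{5979} + \frac{47789}{263} = \frac{293619905}{1572477}$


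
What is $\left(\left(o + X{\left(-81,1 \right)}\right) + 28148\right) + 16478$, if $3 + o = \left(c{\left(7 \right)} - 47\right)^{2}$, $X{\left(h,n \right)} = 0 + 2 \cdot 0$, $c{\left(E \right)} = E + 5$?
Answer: $45848$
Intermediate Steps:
$c{\left(E \right)} = 5 + E$
$X{\left(h,n \right)} = 0$ ($X{\left(h,n \right)} = 0 + 0 = 0$)
$o = 1222$ ($o = -3 + \left(\left(5 + 7\right) - 47\right)^{2} = -3 + \left(12 - 47\right)^{2} = -3 + \left(-35\right)^{2} = -3 + 1225 = 1222$)
$\left(\left(o + X{\left(-81,1 \right)}\right) + 28148\right) + 16478 = \left(\left(1222 + 0\right) + 28148\right) + 16478 = \left(1222 + 28148\right) + 16478 = 29370 + 16478 = 45848$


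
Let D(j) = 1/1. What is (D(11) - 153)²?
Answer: 23104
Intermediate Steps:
D(j) = 1
(D(11) - 153)² = (1 - 153)² = (-152)² = 23104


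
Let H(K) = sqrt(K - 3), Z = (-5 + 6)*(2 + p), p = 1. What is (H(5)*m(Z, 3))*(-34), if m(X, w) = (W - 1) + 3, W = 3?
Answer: -170*sqrt(2) ≈ -240.42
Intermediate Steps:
Z = 3 (Z = (-5 + 6)*(2 + 1) = 1*3 = 3)
m(X, w) = 5 (m(X, w) = (3 - 1) + 3 = 2 + 3 = 5)
H(K) = sqrt(-3 + K)
(H(5)*m(Z, 3))*(-34) = (sqrt(-3 + 5)*5)*(-34) = (sqrt(2)*5)*(-34) = (5*sqrt(2))*(-34) = -170*sqrt(2)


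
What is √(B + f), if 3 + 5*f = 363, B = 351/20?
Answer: 3*√995/10 ≈ 9.4631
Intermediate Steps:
B = 351/20 (B = 351*(1/20) = 351/20 ≈ 17.550)
f = 72 (f = -⅗ + (⅕)*363 = -⅗ + 363/5 = 72)
√(B + f) = √(351/20 + 72) = √(1791/20) = 3*√995/10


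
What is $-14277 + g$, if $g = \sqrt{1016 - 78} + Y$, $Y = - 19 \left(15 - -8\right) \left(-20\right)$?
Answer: $-5537 + \sqrt{938} \approx -5506.4$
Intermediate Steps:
$Y = 8740$ ($Y = - 19 \left(15 + 8\right) \left(-20\right) = \left(-19\right) 23 \left(-20\right) = \left(-437\right) \left(-20\right) = 8740$)
$g = 8740 + \sqrt{938}$ ($g = \sqrt{1016 - 78} + 8740 = \sqrt{938} + 8740 = 8740 + \sqrt{938} \approx 8770.6$)
$-14277 + g = -14277 + \left(8740 + \sqrt{938}\right) = -5537 + \sqrt{938}$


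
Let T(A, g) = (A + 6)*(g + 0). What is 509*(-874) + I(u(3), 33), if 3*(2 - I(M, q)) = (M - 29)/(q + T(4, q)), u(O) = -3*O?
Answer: -484456858/1089 ≈ -4.4486e+5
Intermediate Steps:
T(A, g) = g*(6 + A) (T(A, g) = (6 + A)*g = g*(6 + A))
I(M, q) = 2 - (-29 + M)/(33*q) (I(M, q) = 2 - (M - 29)/(3*(q + q*(6 + 4))) = 2 - (-29 + M)/(3*(q + q*10)) = 2 - (-29 + M)/(3*(q + 10*q)) = 2 - (-29 + M)/(3*(11*q)) = 2 - (-29 + M)*1/(11*q)/3 = 2 - (-29 + M)/(33*q))
509*(-874) + I(u(3), 33) = 509*(-874) + (1/33)*(29 - (-3)*3 + 66*33)/33 = -444866 + (1/33)*(1/33)*(29 - 1*(-9) + 2178) = -444866 + (1/33)*(1/33)*(29 + 9 + 2178) = -444866 + (1/33)*(1/33)*2216 = -444866 + 2216/1089 = -484456858/1089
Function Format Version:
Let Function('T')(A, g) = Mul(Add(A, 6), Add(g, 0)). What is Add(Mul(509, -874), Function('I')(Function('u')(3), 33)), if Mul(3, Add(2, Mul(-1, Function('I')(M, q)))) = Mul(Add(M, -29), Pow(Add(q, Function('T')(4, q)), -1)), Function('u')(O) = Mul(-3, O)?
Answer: Rational(-484456858, 1089) ≈ -4.4486e+5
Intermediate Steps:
Function('T')(A, g) = Mul(g, Add(6, A)) (Function('T')(A, g) = Mul(Add(6, A), g) = Mul(g, Add(6, A)))
Function('I')(M, q) = Add(2, Mul(Rational(-1, 33), Pow(q, -1), Add(-29, M))) (Function('I')(M, q) = Add(2, Mul(Rational(-1, 3), Mul(Add(M, -29), Pow(Add(q, Mul(q, Add(6, 4))), -1)))) = Add(2, Mul(Rational(-1, 3), Mul(Add(-29, M), Pow(Add(q, Mul(q, 10)), -1)))) = Add(2, Mul(Rational(-1, 3), Mul(Add(-29, M), Pow(Add(q, Mul(10, q)), -1)))) = Add(2, Mul(Rational(-1, 3), Mul(Add(-29, M), Pow(Mul(11, q), -1)))) = Add(2, Mul(Rational(-1, 3), Mul(Add(-29, M), Mul(Rational(1, 11), Pow(q, -1))))) = Add(2, Mul(Rational(-1, 3), Mul(Rational(1, 11), Pow(q, -1), Add(-29, M)))) = Add(2, Mul(Rational(-1, 33), Pow(q, -1), Add(-29, M))))
Add(Mul(509, -874), Function('I')(Function('u')(3), 33)) = Add(Mul(509, -874), Mul(Rational(1, 33), Pow(33, -1), Add(29, Mul(-1, Mul(-3, 3)), Mul(66, 33)))) = Add(-444866, Mul(Rational(1, 33), Rational(1, 33), Add(29, Mul(-1, -9), 2178))) = Add(-444866, Mul(Rational(1, 33), Rational(1, 33), Add(29, 9, 2178))) = Add(-444866, Mul(Rational(1, 33), Rational(1, 33), 2216)) = Add(-444866, Rational(2216, 1089)) = Rational(-484456858, 1089)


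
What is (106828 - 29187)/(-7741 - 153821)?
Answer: -77641/161562 ≈ -0.48056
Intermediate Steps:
(106828 - 29187)/(-7741 - 153821) = 77641/(-161562) = 77641*(-1/161562) = -77641/161562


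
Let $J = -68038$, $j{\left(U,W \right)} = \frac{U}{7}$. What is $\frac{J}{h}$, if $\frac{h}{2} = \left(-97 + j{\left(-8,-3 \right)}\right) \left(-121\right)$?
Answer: $- \frac{238133}{83127} \approx -2.8647$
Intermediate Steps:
$j{\left(U,W \right)} = \frac{U}{7}$ ($j{\left(U,W \right)} = U \frac{1}{7} = \frac{U}{7}$)
$h = \frac{166254}{7}$ ($h = 2 \left(-97 + \frac{1}{7} \left(-8\right)\right) \left(-121\right) = 2 \left(-97 - \frac{8}{7}\right) \left(-121\right) = 2 \left(\left(- \frac{687}{7}\right) \left(-121\right)\right) = 2 \cdot \frac{83127}{7} = \frac{166254}{7} \approx 23751.0$)
$\frac{J}{h} = - \frac{68038}{\frac{166254}{7}} = \left(-68038\right) \frac{7}{166254} = - \frac{238133}{83127}$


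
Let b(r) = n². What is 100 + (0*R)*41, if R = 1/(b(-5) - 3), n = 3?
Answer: 100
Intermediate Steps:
b(r) = 9 (b(r) = 3² = 9)
R = ⅙ (R = 1/(9 - 3) = 1/6 = ⅙ ≈ 0.16667)
100 + (0*R)*41 = 100 + (0*(⅙))*41 = 100 + 0*41 = 100 + 0 = 100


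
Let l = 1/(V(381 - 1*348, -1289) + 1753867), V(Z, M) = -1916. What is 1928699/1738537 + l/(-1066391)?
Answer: 3603320410684119322/3248047443811895617 ≈ 1.1094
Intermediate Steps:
l = 1/1751951 (l = 1/(-1916 + 1753867) = 1/1751951 ≈ 5.7079e-7)
1928699/1738537 + l/(-1066391) = 1928699/1738537 + (1/1751951)/(-1066391) = 1928699*(1/1738537) + (1/1751951)*(-1/1066391) = 1928699/1738537 - 1/1868264778841 = 3603320410684119322/3248047443811895617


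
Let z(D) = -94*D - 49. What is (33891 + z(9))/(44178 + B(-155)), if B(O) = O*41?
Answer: 32996/37823 ≈ 0.87238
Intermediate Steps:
B(O) = 41*O
z(D) = -49 - 94*D
(33891 + z(9))/(44178 + B(-155)) = (33891 + (-49 - 94*9))/(44178 + 41*(-155)) = (33891 + (-49 - 846))/(44178 - 6355) = (33891 - 895)/37823 = 32996*(1/37823) = 32996/37823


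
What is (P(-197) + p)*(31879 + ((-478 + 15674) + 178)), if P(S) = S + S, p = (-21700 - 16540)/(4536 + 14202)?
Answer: -58444180006/3123 ≈ -1.8714e+7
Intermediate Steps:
p = -19120/9369 (p = -38240/18738 = -38240*1/18738 = -19120/9369 ≈ -2.0408)
P(S) = 2*S
(P(-197) + p)*(31879 + ((-478 + 15674) + 178)) = (2*(-197) - 19120/9369)*(31879 + ((-478 + 15674) + 178)) = (-394 - 19120/9369)*(31879 + (15196 + 178)) = -3710506*(31879 + 15374)/9369 = -3710506/9369*47253 = -58444180006/3123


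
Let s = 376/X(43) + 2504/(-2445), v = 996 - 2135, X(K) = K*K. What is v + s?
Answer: -5152907471/4520805 ≈ -1139.8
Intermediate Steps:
X(K) = K**2
v = -1139
s = -3710576/4520805 (s = 376/(43**2) + 2504/(-2445) = 376/1849 + 2504*(-1/2445) = 376*(1/1849) - 2504/2445 = 376/1849 - 2504/2445 = -3710576/4520805 ≈ -0.82078)
v + s = -1139 - 3710576/4520805 = -5152907471/4520805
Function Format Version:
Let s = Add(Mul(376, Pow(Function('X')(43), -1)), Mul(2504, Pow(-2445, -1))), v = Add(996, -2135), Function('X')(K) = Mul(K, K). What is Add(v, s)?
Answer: Rational(-5152907471, 4520805) ≈ -1139.8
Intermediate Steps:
Function('X')(K) = Pow(K, 2)
v = -1139
s = Rational(-3710576, 4520805) (s = Add(Mul(376, Pow(Pow(43, 2), -1)), Mul(2504, Pow(-2445, -1))) = Add(Mul(376, Pow(1849, -1)), Mul(2504, Rational(-1, 2445))) = Add(Mul(376, Rational(1, 1849)), Rational(-2504, 2445)) = Add(Rational(376, 1849), Rational(-2504, 2445)) = Rational(-3710576, 4520805) ≈ -0.82078)
Add(v, s) = Add(-1139, Rational(-3710576, 4520805)) = Rational(-5152907471, 4520805)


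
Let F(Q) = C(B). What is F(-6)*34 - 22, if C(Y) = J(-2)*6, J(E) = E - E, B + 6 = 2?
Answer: -22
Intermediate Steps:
B = -4 (B = -6 + 2 = -4)
J(E) = 0
C(Y) = 0 (C(Y) = 0*6 = 0)
F(Q) = 0
F(-6)*34 - 22 = 0*34 - 22 = 0 - 22 = -22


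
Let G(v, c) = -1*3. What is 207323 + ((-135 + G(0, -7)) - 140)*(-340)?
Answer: 301843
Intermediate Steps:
G(v, c) = -3
207323 + ((-135 + G(0, -7)) - 140)*(-340) = 207323 + ((-135 - 3) - 140)*(-340) = 207323 + (-138 - 140)*(-340) = 207323 - 278*(-340) = 207323 + 94520 = 301843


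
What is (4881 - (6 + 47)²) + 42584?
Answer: 44656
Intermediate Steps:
(4881 - (6 + 47)²) + 42584 = (4881 - 1*53²) + 42584 = (4881 - 1*2809) + 42584 = (4881 - 2809) + 42584 = 2072 + 42584 = 44656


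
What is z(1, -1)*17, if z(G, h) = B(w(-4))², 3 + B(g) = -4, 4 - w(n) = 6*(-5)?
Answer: 833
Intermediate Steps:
w(n) = 34 (w(n) = 4 - 6*(-5) = 4 - 1*(-30) = 4 + 30 = 34)
B(g) = -7 (B(g) = -3 - 4 = -7)
z(G, h) = 49 (z(G, h) = (-7)² = 49)
z(1, -1)*17 = 49*17 = 833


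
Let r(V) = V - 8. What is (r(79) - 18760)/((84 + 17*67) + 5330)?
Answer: -18689/6553 ≈ -2.8520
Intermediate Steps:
r(V) = -8 + V
(r(79) - 18760)/((84 + 17*67) + 5330) = ((-8 + 79) - 18760)/((84 + 17*67) + 5330) = (71 - 18760)/((84 + 1139) + 5330) = -18689/(1223 + 5330) = -18689/6553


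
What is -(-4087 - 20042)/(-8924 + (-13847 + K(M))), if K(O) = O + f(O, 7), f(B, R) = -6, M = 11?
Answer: -24129/22766 ≈ -1.0599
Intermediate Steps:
K(O) = -6 + O (K(O) = O - 6 = -6 + O)
-(-4087 - 20042)/(-8924 + (-13847 + K(M))) = -(-4087 - 20042)/(-8924 + (-13847 + (-6 + 11))) = -(-24129)/(-8924 + (-13847 + 5)) = -(-24129)/(-8924 - 13842) = -(-24129)/(-22766) = -(-24129)*(-1)/22766 = -1*24129/22766 = -24129/22766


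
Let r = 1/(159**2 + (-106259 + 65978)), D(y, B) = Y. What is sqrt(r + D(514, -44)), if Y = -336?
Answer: I*sqrt(30240006)/300 ≈ 18.33*I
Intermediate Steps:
D(y, B) = -336
r = -1/15000 (r = 1/(25281 - 40281) = 1/(-15000) = -1/15000 ≈ -6.6667e-5)
sqrt(r + D(514, -44)) = sqrt(-1/15000 - 336) = sqrt(-5040001/15000) = I*sqrt(30240006)/300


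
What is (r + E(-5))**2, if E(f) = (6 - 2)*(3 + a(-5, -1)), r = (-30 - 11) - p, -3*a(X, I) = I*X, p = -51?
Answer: 2116/9 ≈ 235.11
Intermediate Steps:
a(X, I) = -I*X/3
r = 10 (r = (-30 - 11) - 1*(-51) = -41 + 51 = 10)
E(f) = 16/3 (E(f) = (6 - 2)*(3 - 1/3*(-1)*(-5)) = 4*(3 - 5/3) = 4*(4/3) = 16/3)
(r + E(-5))**2 = (10 + 16/3)**2 = (46/3)**2 = 2116/9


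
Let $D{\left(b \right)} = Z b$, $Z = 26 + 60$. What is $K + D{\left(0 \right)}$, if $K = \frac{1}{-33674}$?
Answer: $- \frac{1}{33674} \approx -2.9697 \cdot 10^{-5}$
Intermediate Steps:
$K = - \frac{1}{33674} \approx -2.9697 \cdot 10^{-5}$
$Z = 86$
$D{\left(b \right)} = 86 b$
$K + D{\left(0 \right)} = - \frac{1}{33674} + 86 \cdot 0 = - \frac{1}{33674} + 0 = - \frac{1}{33674}$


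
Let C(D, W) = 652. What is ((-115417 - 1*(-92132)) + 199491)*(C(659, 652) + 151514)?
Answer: 26812562196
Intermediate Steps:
((-115417 - 1*(-92132)) + 199491)*(C(659, 652) + 151514) = ((-115417 - 1*(-92132)) + 199491)*(652 + 151514) = ((-115417 + 92132) + 199491)*152166 = (-23285 + 199491)*152166 = 176206*152166 = 26812562196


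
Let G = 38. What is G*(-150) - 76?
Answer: -5776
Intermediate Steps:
G*(-150) - 76 = 38*(-150) - 76 = -5700 - 76 = -5776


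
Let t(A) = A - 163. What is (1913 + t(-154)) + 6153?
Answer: 7749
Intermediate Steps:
t(A) = -163 + A
(1913 + t(-154)) + 6153 = (1913 + (-163 - 154)) + 6153 = (1913 - 317) + 6153 = 1596 + 6153 = 7749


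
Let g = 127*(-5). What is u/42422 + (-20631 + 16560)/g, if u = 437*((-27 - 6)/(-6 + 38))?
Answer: 5517241449/862015040 ≈ 6.4004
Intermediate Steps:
g = -635
u = -14421/32 (u = 437*(-33/32) = -14421/32 ≈ -450.66)
u/42422 + (-20631 + 16560)/g = -14421/32/42422 + (-20631 + 16560)/(-635) = -14421/32*1/42422 - 4071*(-1/635) = -14421/1357504 + 4071/635 = 5517241449/862015040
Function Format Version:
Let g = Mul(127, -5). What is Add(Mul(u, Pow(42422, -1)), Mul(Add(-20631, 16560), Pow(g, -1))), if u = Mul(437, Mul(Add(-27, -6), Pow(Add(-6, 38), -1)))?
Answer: Rational(5517241449, 862015040) ≈ 6.4004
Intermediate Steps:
g = -635
u = Rational(-14421, 32) (u = Mul(437, Mul(-33, Pow(32, -1))) = Mul(437, Mul(-33, Rational(1, 32))) = Mul(437, Rational(-33, 32)) = Rational(-14421, 32) ≈ -450.66)
Add(Mul(u, Pow(42422, -1)), Mul(Add(-20631, 16560), Pow(g, -1))) = Add(Mul(Rational(-14421, 32), Pow(42422, -1)), Mul(Add(-20631, 16560), Pow(-635, -1))) = Add(Mul(Rational(-14421, 32), Rational(1, 42422)), Mul(-4071, Rational(-1, 635))) = Add(Rational(-14421, 1357504), Rational(4071, 635)) = Rational(5517241449, 862015040)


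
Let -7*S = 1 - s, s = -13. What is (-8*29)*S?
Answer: 464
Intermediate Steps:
S = -2 (S = -(1 - 1*(-13))/7 = -(1 + 13)/7 = -⅐*14 = -2)
(-8*29)*S = -8*29*(-2) = -232*(-2) = 464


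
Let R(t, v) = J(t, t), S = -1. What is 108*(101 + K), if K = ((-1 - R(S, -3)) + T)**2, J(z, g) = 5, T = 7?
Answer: 11016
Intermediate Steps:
R(t, v) = 5
K = 1 (K = ((-1 - 1*5) + 7)**2 = ((-1 - 5) + 7)**2 = (-6 + 7)**2 = 1**2 = 1)
108*(101 + K) = 108*(101 + 1) = 108*102 = 11016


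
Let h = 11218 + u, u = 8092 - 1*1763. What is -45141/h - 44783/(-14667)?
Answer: 41241418/85787283 ≈ 0.48074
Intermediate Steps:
u = 6329 (u = 8092 - 1763 = 6329)
h = 17547 (h = 11218 + 6329 = 17547)
-45141/h - 44783/(-14667) = -45141/17547 - 44783/(-14667) = -45141*1/17547 - 44783*(-1/14667) = -15047/5849 + 44783/14667 = 41241418/85787283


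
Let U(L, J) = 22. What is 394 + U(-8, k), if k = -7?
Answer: 416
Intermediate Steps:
394 + U(-8, k) = 394 + 22 = 416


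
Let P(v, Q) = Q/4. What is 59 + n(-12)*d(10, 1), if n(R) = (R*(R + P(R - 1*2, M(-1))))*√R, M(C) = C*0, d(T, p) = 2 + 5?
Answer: 59 + 2016*I*√3 ≈ 59.0 + 3491.8*I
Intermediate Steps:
d(T, p) = 7
M(C) = 0
P(v, Q) = Q/4 (P(v, Q) = Q*(¼) = Q/4)
n(R) = R^(5/2) (n(R) = (R*(R + (¼)*0))*√R = (R*(R + 0))*√R = (R*R)*√R = R²*√R = R^(5/2))
59 + n(-12)*d(10, 1) = 59 + (-12)^(5/2)*7 = 59 + (288*I*√3)*7 = 59 + 2016*I*√3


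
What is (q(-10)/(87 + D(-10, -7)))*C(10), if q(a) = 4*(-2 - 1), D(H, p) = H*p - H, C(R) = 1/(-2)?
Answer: 6/167 ≈ 0.035928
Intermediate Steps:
C(R) = -½
D(H, p) = -H + H*p
q(a) = -12 (q(a) = 4*(-3) = -12)
(q(-10)/(87 + D(-10, -7)))*C(10) = (-12/(87 - 10*(-1 - 7)))*(-½) = (-12/(87 - 10*(-8)))*(-½) = (-12/(87 + 80))*(-½) = (-12/167)*(-½) = ((1/167)*(-12))*(-½) = -12/167*(-½) = 6/167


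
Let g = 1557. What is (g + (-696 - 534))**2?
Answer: 106929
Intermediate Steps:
(g + (-696 - 534))**2 = (1557 + (-696 - 534))**2 = (1557 - 1230)**2 = 327**2 = 106929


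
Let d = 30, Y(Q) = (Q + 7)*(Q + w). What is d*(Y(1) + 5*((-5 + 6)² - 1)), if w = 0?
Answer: 240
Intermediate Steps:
Y(Q) = Q*(7 + Q) (Y(Q) = (Q + 7)*(Q + 0) = (7 + Q)*Q = Q*(7 + Q))
d*(Y(1) + 5*((-5 + 6)² - 1)) = 30*(1*(7 + 1) + 5*((-5 + 6)² - 1)) = 30*(1*8 + 5*(1² - 1)) = 30*(8 + 5*(1 - 1)) = 30*(8 + 5*0) = 30*(8 + 0) = 30*8 = 240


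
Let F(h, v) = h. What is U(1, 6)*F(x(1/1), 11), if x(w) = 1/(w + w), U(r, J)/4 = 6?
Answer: 12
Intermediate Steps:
U(r, J) = 24 (U(r, J) = 4*6 = 24)
x(w) = 1/(2*w)
U(1, 6)*F(x(1/1), 11) = 24*(1/(2*((1/1)))) = 24*(1/(2*((1*1)))) = 24*((½)/1) = 24*((½)*1) = 24*(½) = 12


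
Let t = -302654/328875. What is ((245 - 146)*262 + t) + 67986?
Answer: 30888952846/328875 ≈ 93923.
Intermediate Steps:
t = -302654/328875 (t = -302654*1/328875 = -302654/328875 ≈ -0.92027)
((245 - 146)*262 + t) + 67986 = ((245 - 146)*262 - 302654/328875) + 67986 = (99*262 - 302654/328875) + 67986 = (25938 - 302654/328875) + 67986 = 8530057096/328875 + 67986 = 30888952846/328875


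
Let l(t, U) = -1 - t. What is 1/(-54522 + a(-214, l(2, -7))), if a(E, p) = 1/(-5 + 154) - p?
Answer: -149/8123330 ≈ -1.8342e-5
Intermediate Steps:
a(E, p) = 1/149 - p
1/(-54522 + a(-214, l(2, -7))) = 1/(-54522 + (1/149 - (-1 - 1*2))) = 1/(-54522 + (1/149 - (-1 - 2))) = 1/(-54522 + (1/149 - 1*(-3))) = 1/(-54522 + (1/149 + 3)) = 1/(-54522 + 448/149) = 1/(-8123330/149) = -149/8123330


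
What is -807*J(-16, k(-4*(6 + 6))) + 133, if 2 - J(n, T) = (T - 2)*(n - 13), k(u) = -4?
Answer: 138937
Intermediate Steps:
J(n, T) = 2 - (-13 + n)*(-2 + T) (J(n, T) = 2 - (T - 2)*(n - 13) = 2 - (-2 + T)*(-13 + n) = 2 - (-13 + n)*(-2 + T))
-807*J(-16, k(-4*(6 + 6))) + 133 = -807*(-24 + 2*(-16) + 13*(-4) - 1*(-4)*(-16)) + 133 = -807*(-24 - 32 - 52 - 64) + 133 = -807*(-172) + 133 = 138804 + 133 = 138937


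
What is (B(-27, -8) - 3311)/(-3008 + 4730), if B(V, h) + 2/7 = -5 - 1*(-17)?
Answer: -23095/12054 ≈ -1.9160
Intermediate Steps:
B(V, h) = 82/7 (B(V, h) = -2/7 + (-5 - 1*(-17)) = -2/7 + (-5 + 17) = -2/7 + 12 = 82/7)
(B(-27, -8) - 3311)/(-3008 + 4730) = (82/7 - 3311)/(-3008 + 4730) = -23095/7/1722 = -23095/7*1/1722 = -23095/12054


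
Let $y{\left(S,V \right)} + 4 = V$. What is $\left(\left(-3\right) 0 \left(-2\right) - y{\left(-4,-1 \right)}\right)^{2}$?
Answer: $25$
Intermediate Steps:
$y{\left(S,V \right)} = -4 + V$
$\left(\left(-3\right) 0 \left(-2\right) - y{\left(-4,-1 \right)}\right)^{2} = \left(\left(-3\right) 0 \left(-2\right) - \left(-4 - 1\right)\right)^{2} = \left(0 \left(-2\right) - -5\right)^{2} = \left(0 + 5\right)^{2} = 5^{2} = 25$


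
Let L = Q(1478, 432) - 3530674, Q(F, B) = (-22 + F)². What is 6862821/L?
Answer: -326801/67178 ≈ -4.8647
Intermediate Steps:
L = -1410738 (L = (-22 + 1478)² - 3530674 = 1456² - 3530674 = 2119936 - 3530674 = -1410738)
6862821/L = 6862821/(-1410738) = 6862821*(-1/1410738) = -326801/67178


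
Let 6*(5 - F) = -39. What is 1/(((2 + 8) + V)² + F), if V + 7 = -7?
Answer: 2/55 ≈ 0.036364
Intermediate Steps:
V = -14 (V = -7 - 7 = -14)
F = 23/2 (F = 5 - ⅙*(-39) = 5 + 13/2 = 23/2 ≈ 11.500)
1/(((2 + 8) + V)² + F) = 1/(((2 + 8) - 14)² + 23/2) = 1/((10 - 14)² + 23/2) = 1/((-4)² + 23/2) = 1/(16 + 23/2) = 1/(55/2) = 2/55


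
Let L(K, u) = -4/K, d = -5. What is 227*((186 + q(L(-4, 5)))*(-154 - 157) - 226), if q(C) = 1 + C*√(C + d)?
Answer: -13252941 - 141194*I ≈ -1.3253e+7 - 1.4119e+5*I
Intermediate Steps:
q(C) = 1 + C*√(-5 + C) (q(C) = 1 + C*√(C - 5) = 1 + C*√(-5 + C))
227*((186 + q(L(-4, 5)))*(-154 - 157) - 226) = 227*((186 + (1 + (-4/(-4))*√(-5 - 4/(-4))))*(-154 - 157) - 226) = 227*((186 + (1 + (-4*(-¼))*√(-5 - 4*(-¼))))*(-311) - 226) = 227*((186 + (1 + 1*√(-5 + 1)))*(-311) - 226) = 227*((186 + (1 + 1*√(-4)))*(-311) - 226) = 227*((186 + (1 + 1*(2*I)))*(-311) - 226) = 227*((186 + (1 + 2*I))*(-311) - 226) = 227*((187 + 2*I)*(-311) - 226) = 227*((-58157 - 622*I) - 226) = 227*(-58383 - 622*I) = -13252941 - 141194*I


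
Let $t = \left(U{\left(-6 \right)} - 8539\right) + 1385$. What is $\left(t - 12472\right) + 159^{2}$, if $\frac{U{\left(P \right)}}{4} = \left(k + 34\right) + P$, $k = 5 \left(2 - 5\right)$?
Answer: $5707$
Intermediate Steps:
$k = -15$ ($k = 5 \left(-3\right) = -15$)
$U{\left(P \right)} = 76 + 4 P$ ($U{\left(P \right)} = 4 \left(\left(-15 + 34\right) + P\right) = 4 \left(19 + P\right) = 76 + 4 P$)
$t = -7102$ ($t = \left(\left(76 + 4 \left(-6\right)\right) - 8539\right) + 1385 = \left(\left(76 - 24\right) - 8539\right) + 1385 = \left(52 - 8539\right) + 1385 = -8487 + 1385 = -7102$)
$\left(t - 12472\right) + 159^{2} = \left(-7102 - 12472\right) + 159^{2} = -19574 + 25281 = 5707$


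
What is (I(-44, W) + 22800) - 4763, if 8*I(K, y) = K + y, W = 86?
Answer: 72169/4 ≈ 18042.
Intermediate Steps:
I(K, y) = K/8 + y/8 (I(K, y) = (K + y)/8 = K/8 + y/8)
(I(-44, W) + 22800) - 4763 = (((1/8)*(-44) + (1/8)*86) + 22800) - 4763 = ((-11/2 + 43/4) + 22800) - 4763 = (21/4 + 22800) - 4763 = 91221/4 - 4763 = 72169/4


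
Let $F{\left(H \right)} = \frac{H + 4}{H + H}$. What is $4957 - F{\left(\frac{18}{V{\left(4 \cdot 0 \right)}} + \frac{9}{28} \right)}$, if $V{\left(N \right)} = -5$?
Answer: $\frac{4550627}{918} \approx 4957.1$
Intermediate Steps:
$F{\left(H \right)} = \frac{4 + H}{2 H}$
$4957 - F{\left(\frac{18}{V{\left(4 \cdot 0 \right)}} + \frac{9}{28} \right)} = 4957 - \frac{4 + \left(\frac{18}{-5} + \frac{9}{28}\right)}{2 \left(\frac{18}{-5} + \frac{9}{28}\right)} = 4957 - \frac{4 + \left(18 \left(- \frac{1}{5}\right) + 9 \cdot \frac{1}{28}\right)}{2 \left(18 \left(- \frac{1}{5}\right) + 9 \cdot \frac{1}{28}\right)} = 4957 - \frac{4 + \left(- \frac{18}{5} + \frac{9}{28}\right)}{2 \left(- \frac{18}{5} + \frac{9}{28}\right)} = 4957 - \frac{4 - \frac{459}{140}}{2 \left(- \frac{459}{140}\right)} = 4957 - \frac{1}{2} \left(- \frac{140}{459}\right) \frac{101}{140} = 4957 - - \frac{101}{918} = 4957 + \frac{101}{918} = \frac{4550627}{918}$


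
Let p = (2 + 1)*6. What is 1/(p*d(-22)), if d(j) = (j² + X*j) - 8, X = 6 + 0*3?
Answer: 1/6192 ≈ 0.00016150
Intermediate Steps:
X = 6 (X = 6 + 0 = 6)
p = 18 (p = 3*6 = 18)
d(j) = -8 + j² + 6*j (d(j) = (j² + 6*j) - 8 = -8 + j² + 6*j)
1/(p*d(-22)) = 1/(18*(-8 + (-22)² + 6*(-22))) = 1/(18*(-8 + 484 - 132)) = 1/(18*344) = 1/6192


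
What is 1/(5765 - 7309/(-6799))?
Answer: 6799/39203544 ≈ 0.00017343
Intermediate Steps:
1/(5765 - 7309/(-6799)) = 1/(5765 - 7309*(-1/6799)) = 1/(5765 + 7309/6799) = 1/(39203544/6799) = 6799/39203544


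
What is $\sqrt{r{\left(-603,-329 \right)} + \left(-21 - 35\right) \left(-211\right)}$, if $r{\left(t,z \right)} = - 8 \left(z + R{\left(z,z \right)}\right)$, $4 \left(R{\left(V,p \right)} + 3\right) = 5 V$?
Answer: $\sqrt{17762} \approx 133.27$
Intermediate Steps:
$R{\left(V,p \right)} = -3 + \frac{5 V}{4}$
$r{\left(t,z \right)} = 24 - 18 z$ ($r{\left(t,z \right)} = - 8 \left(z + \left(-3 + \frac{5 z}{4}\right)\right) = - 8 \left(-3 + \frac{9 z}{4}\right) = 24 - 18 z$)
$\sqrt{r{\left(-603,-329 \right)} + \left(-21 - 35\right) \left(-211\right)} = \sqrt{\left(24 - -5922\right) + \left(-21 - 35\right) \left(-211\right)} = \sqrt{\left(24 + 5922\right) - -11816} = \sqrt{5946 + 11816} = \sqrt{17762}$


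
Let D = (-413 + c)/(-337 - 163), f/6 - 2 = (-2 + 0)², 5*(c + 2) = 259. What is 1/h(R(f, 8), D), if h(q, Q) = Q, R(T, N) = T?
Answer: 625/454 ≈ 1.3767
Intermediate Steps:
c = 249/5 (c = -2 + (⅕)*259 = -2 + 259/5 = 249/5 ≈ 49.800)
f = 36 (f = 12 + 6*(-2 + 0)² = 12 + 6*(-2)² = 12 + 6*4 = 12 + 24 = 36)
D = 454/625 (D = (-413 + 249/5)/(-337 - 163) = -1816/5/(-500) = -1816/5*(-1/500) = 454/625 ≈ 0.72640)
1/h(R(f, 8), D) = 1/(454/625) = 625/454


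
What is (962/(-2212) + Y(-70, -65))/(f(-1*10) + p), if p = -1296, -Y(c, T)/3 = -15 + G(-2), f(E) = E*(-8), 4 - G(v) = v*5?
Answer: -2837/1344896 ≈ -0.0021095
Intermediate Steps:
G(v) = 4 - 5*v (G(v) = 4 - v*5 = 4 - 5*v)
f(E) = -8*E
Y(c, T) = 3 (Y(c, T) = -3*(-15 + (4 - 5*(-2))) = -3*(-15 + (4 + 10)) = -3*(-15 + 14) = -3*(-1) = 3)
(962/(-2212) + Y(-70, -65))/(f(-1*10) + p) = (962/(-2212) + 3)/(-(-8)*10 - 1296) = (962*(-1/2212) + 3)/(-8*(-10) - 1296) = (-481/1106 + 3)/(80 - 1296) = (2837/1106)/(-1216) = (2837/1106)*(-1/1216) = -2837/1344896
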